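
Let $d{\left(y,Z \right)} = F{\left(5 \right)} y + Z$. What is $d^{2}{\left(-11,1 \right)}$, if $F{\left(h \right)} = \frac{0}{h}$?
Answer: $1$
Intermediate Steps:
$F{\left(h \right)} = 0$
$d{\left(y,Z \right)} = Z$ ($d{\left(y,Z \right)} = 0 y + Z = 0 + Z = Z$)
$d^{2}{\left(-11,1 \right)} = 1^{2} = 1$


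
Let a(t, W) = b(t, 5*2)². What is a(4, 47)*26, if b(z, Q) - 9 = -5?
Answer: 416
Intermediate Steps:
b(z, Q) = 4 (b(z, Q) = 9 - 5 = 4)
a(t, W) = 16 (a(t, W) = 4² = 16)
a(4, 47)*26 = 16*26 = 416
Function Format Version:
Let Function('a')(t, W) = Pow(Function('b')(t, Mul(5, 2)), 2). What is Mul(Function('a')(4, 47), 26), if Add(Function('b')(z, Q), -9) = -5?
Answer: 416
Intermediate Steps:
Function('b')(z, Q) = 4 (Function('b')(z, Q) = Add(9, -5) = 4)
Function('a')(t, W) = 16 (Function('a')(t, W) = Pow(4, 2) = 16)
Mul(Function('a')(4, 47), 26) = Mul(16, 26) = 416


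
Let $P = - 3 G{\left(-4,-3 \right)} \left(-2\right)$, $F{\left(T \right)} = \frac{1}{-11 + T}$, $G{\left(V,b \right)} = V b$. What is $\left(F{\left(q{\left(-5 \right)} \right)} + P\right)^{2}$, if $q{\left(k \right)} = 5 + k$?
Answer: $\frac{625681}{121} \approx 5170.9$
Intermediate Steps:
$P = 72$ ($P = - 3 \left(\left(-4\right) \left(-3\right)\right) \left(-2\right) = \left(-3\right) 12 \left(-2\right) = \left(-36\right) \left(-2\right) = 72$)
$\left(F{\left(q{\left(-5 \right)} \right)} + P\right)^{2} = \left(\frac{1}{-11 + \left(5 - 5\right)} + 72\right)^{2} = \left(\frac{1}{-11 + 0} + 72\right)^{2} = \left(\frac{1}{-11} + 72\right)^{2} = \left(- \frac{1}{11} + 72\right)^{2} = \left(\frac{791}{11}\right)^{2} = \frac{625681}{121}$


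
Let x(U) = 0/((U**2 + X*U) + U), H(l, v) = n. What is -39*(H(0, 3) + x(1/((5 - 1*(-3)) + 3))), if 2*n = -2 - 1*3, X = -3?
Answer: 195/2 ≈ 97.500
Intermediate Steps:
n = -5/2 (n = (-2 - 1*3)/2 = (-2 - 3)/2 = (1/2)*(-5) = -5/2 ≈ -2.5000)
H(l, v) = -5/2
x(U) = 0 (x(U) = 0/((U**2 - 3*U) + U) = 0/(U**2 - 2*U) = 0)
-39*(H(0, 3) + x(1/((5 - 1*(-3)) + 3))) = -39*(-5/2 + 0) = -39*(-5/2) = 195/2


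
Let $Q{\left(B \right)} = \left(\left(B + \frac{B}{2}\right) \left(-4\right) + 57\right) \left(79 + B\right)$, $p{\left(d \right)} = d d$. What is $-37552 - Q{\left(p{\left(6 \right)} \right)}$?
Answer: $-19267$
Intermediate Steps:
$p{\left(d \right)} = d^{2}$
$Q{\left(B \right)} = \left(57 - 6 B\right) \left(79 + B\right)$ ($Q{\left(B \right)} = \left(\left(B + B \frac{1}{2}\right) \left(-4\right) + 57\right) \left(79 + B\right) = \left(\left(B + \frac{B}{2}\right) \left(-4\right) + 57\right) \left(79 + B\right) = \left(\frac{3 B}{2} \left(-4\right) + 57\right) \left(79 + B\right) = \left(- 6 B + 57\right) \left(79 + B\right) = \left(57 - 6 B\right) \left(79 + B\right)$)
$-37552 - Q{\left(p{\left(6 \right)} \right)} = -37552 - \left(4503 - 417 \cdot 6^{2} - 6 \left(6^{2}\right)^{2}\right) = -37552 - \left(4503 - 15012 - 6 \cdot 36^{2}\right) = -37552 - \left(4503 - 15012 - 7776\right) = -37552 - -18285 = -37552 + 18285 = -19267$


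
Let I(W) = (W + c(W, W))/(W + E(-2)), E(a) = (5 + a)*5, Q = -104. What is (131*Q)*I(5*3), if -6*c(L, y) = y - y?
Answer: -6812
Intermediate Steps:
c(L, y) = 0 (c(L, y) = -(y - y)/6 = -⅙*0 = 0)
E(a) = 25 + 5*a
I(W) = W/(15 + W) (I(W) = (W + 0)/(W + (25 + 5*(-2))) = W/(W + (25 - 10)) = W/(W + 15) = W/(15 + W))
(131*Q)*I(5*3) = (131*(-104))*((5*3)/(15 + 5*3)) = -204360/(15 + 15) = -204360/30 = -13624*½ = -6812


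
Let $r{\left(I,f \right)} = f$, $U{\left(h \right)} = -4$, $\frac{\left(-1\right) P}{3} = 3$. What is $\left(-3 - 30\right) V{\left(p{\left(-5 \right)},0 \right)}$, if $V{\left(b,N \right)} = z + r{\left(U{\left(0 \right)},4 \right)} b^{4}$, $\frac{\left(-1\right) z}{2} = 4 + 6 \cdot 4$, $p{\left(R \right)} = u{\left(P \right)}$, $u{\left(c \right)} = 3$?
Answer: $-8844$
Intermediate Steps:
$P = -9$ ($P = \left(-3\right) 3 = -9$)
$p{\left(R \right)} = 3$
$z = -56$ ($z = - 2 \left(4 + 6 \cdot 4\right) = - 2 \left(4 + 24\right) = \left(-2\right) 28 = -56$)
$V{\left(b,N \right)} = -56 + 4 b^{4}$
$\left(-3 - 30\right) V{\left(p{\left(-5 \right)},0 \right)} = \left(-3 - 30\right) \left(-56 + 4 \cdot 3^{4}\right) = - 33 \left(-56 + 4 \cdot 81\right) = - 33 \left(-56 + 324\right) = \left(-33\right) 268 = -8844$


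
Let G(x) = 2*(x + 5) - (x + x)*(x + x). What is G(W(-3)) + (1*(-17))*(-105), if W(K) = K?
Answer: 1753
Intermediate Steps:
G(x) = 10 - 4*x² + 2*x (G(x) = 2*(5 + x) - 2*x*2*x = (10 + 2*x) - 4*x² = 10 - 4*x² + 2*x)
G(W(-3)) + (1*(-17))*(-105) = (10 - 4*(-3)² + 2*(-3)) + (1*(-17))*(-105) = (10 - 4*9 - 6) - 17*(-105) = (10 - 36 - 6) + 1785 = -32 + 1785 = 1753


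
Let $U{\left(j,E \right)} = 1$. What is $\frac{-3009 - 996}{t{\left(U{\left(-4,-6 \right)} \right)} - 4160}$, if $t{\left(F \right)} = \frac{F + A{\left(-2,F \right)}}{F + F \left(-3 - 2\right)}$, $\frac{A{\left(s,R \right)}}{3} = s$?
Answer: $\frac{1068}{1109} \approx 0.96303$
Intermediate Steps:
$A{\left(s,R \right)} = 3 s$
$t{\left(F \right)} = - \frac{-6 + F}{4 F}$ ($t{\left(F \right)} = \frac{F + 3 \left(-2\right)}{F + F \left(-3 - 2\right)} = \frac{F - 6}{F + F \left(-5\right)} = \frac{-6 + F}{F - 5 F} = \frac{-6 + F}{\left(-4\right) F} = \left(-6 + F\right) \left(- \frac{1}{4 F}\right) = - \frac{-6 + F}{4 F}$)
$\frac{-3009 - 996}{t{\left(U{\left(-4,-6 \right)} \right)} - 4160} = \frac{-3009 - 996}{\frac{6 - 1}{4 \cdot 1} - 4160} = - \frac{4005}{\frac{1}{4} \cdot 1 \left(6 - 1\right) - 4160} = - \frac{4005}{\frac{1}{4} \cdot 1 \cdot 5 - 4160} = - \frac{4005}{\frac{5}{4} - 4160} = - \frac{4005}{- \frac{16635}{4}} = \left(-4005\right) \left(- \frac{4}{16635}\right) = \frac{1068}{1109}$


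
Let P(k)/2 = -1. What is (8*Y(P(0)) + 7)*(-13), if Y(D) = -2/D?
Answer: -195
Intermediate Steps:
P(k) = -2 (P(k) = 2*(-1) = -2)
(8*Y(P(0)) + 7)*(-13) = (8*(-2/(-2)) + 7)*(-13) = (8*(-2*(-½)) + 7)*(-13) = (8*1 + 7)*(-13) = (8 + 7)*(-13) = 15*(-13) = -195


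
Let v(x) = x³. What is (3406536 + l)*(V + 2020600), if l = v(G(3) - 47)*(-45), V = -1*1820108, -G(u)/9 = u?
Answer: 4338970875072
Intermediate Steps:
G(u) = -9*u
V = -1820108
l = 18235080 (l = (-9*3 - 47)³*(-45) = (-27 - 47)³*(-45) = (-74)³*(-45) = -405224*(-45) = 18235080)
(3406536 + l)*(V + 2020600) = (3406536 + 18235080)*(-1820108 + 2020600) = 21641616*200492 = 4338970875072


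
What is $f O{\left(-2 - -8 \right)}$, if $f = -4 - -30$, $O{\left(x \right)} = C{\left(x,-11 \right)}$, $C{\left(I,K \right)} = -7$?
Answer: $-182$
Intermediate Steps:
$O{\left(x \right)} = -7$
$f = 26$ ($f = -4 + 30 = 26$)
$f O{\left(-2 - -8 \right)} = 26 \left(-7\right) = -182$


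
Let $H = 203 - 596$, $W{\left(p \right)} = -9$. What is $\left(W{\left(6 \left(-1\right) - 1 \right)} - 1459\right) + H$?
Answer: $-1861$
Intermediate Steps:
$H = -393$ ($H = 203 - 596 = -393$)
$\left(W{\left(6 \left(-1\right) - 1 \right)} - 1459\right) + H = \left(-9 - 1459\right) - 393 = -1468 - 393 = -1861$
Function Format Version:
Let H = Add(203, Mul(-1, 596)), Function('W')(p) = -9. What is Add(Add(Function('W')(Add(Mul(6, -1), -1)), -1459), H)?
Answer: -1861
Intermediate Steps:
H = -393 (H = Add(203, -596) = -393)
Add(Add(Function('W')(Add(Mul(6, -1), -1)), -1459), H) = Add(Add(-9, -1459), -393) = Add(-1468, -393) = -1861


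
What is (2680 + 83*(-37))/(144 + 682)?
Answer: -391/826 ≈ -0.47337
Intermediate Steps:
(2680 + 83*(-37))/(144 + 682) = (2680 - 3071)/826 = -391*1/826 = -391/826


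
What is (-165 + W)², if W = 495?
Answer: 108900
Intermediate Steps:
(-165 + W)² = (-165 + 495)² = 330² = 108900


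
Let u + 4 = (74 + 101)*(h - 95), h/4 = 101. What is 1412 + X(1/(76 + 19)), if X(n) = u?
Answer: 55483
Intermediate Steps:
h = 404 (h = 4*101 = 404)
u = 54071 (u = -4 + (74 + 101)*(404 - 95) = -4 + 175*309 = -4 + 54075 = 54071)
X(n) = 54071
1412 + X(1/(76 + 19)) = 1412 + 54071 = 55483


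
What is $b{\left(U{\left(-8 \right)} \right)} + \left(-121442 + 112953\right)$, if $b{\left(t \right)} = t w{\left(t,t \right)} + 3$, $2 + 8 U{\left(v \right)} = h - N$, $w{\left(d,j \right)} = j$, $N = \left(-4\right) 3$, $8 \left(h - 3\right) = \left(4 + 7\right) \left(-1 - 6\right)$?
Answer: $- \frac{34757927}{4096} \approx -8485.8$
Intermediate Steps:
$h = - \frac{53}{8}$ ($h = 3 + \frac{\left(4 + 7\right) \left(-1 - 6\right)}{8} = 3 + \frac{11 \left(-7\right)}{8} = 3 + \frac{1}{8} \left(-77\right) = 3 - \frac{77}{8} = - \frac{53}{8} \approx -6.625$)
$N = -12$
$U{\left(v \right)} = \frac{27}{64}$ ($U{\left(v \right)} = - \frac{1}{4} + \frac{- \frac{53}{8} - -12}{8} = - \frac{1}{4} + \frac{- \frac{53}{8} + 12}{8} = - \frac{1}{4} + \frac{1}{8} \cdot \frac{43}{8} = - \frac{1}{4} + \frac{43}{64} = \frac{27}{64}$)
$b{\left(t \right)} = 3 + t^{2}$ ($b{\left(t \right)} = t t + 3 = t^{2} + 3 = 3 + t^{2}$)
$b{\left(U{\left(-8 \right)} \right)} + \left(-121442 + 112953\right) = \left(3 + \left(\frac{27}{64}\right)^{2}\right) + \left(-121442 + 112953\right) = \left(3 + \frac{729}{4096}\right) - 8489 = \frac{13017}{4096} - 8489 = - \frac{34757927}{4096}$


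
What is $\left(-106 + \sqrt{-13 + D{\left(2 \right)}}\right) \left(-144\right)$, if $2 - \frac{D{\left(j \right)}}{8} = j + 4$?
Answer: $15264 - 432 i \sqrt{5} \approx 15264.0 - 965.98 i$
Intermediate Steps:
$D{\left(j \right)} = -16 - 8 j$ ($D{\left(j \right)} = 16 - 8 \left(j + 4\right) = 16 - 8 \left(4 + j\right) = 16 - \left(32 + 8 j\right) = -16 - 8 j$)
$\left(-106 + \sqrt{-13 + D{\left(2 \right)}}\right) \left(-144\right) = \left(-106 + \sqrt{-13 - 32}\right) \left(-144\right) = \left(-106 + \sqrt{-45}\right) \left(-144\right) = \left(-106 + 3 i \sqrt{5}\right) \left(-144\right) = 15264 - 432 i \sqrt{5}$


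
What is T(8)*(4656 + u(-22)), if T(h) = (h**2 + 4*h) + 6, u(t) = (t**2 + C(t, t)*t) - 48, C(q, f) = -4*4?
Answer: 555288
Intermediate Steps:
C(q, f) = -16
u(t) = -48 + t**2 - 16*t (u(t) = (t**2 - 16*t) - 48 = -48 + t**2 - 16*t)
T(h) = 6 + h**2 + 4*h
T(8)*(4656 + u(-22)) = (6 + 8**2 + 4*8)*(4656 + (-48 + (-22)**2 - 16*(-22))) = (6 + 64 + 32)*(4656 + (-48 + 484 + 352)) = 102*(4656 + 788) = 102*5444 = 555288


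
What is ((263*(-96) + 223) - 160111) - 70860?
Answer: -255996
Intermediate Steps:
((263*(-96) + 223) - 160111) - 70860 = ((-25248 + 223) - 160111) - 70860 = (-25025 - 160111) - 70860 = -185136 - 70860 = -255996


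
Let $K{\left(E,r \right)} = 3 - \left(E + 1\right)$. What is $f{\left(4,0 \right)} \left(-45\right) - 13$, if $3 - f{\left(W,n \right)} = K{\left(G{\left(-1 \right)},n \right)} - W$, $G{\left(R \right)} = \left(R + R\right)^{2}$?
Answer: $-418$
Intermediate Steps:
$G{\left(R \right)} = 4 R^{2}$ ($G{\left(R \right)} = \left(2 R\right)^{2} = 4 R^{2}$)
$K{\left(E,r \right)} = 2 - E$ ($K{\left(E,r \right)} = 3 - \left(1 + E\right) = 2 - E$)
$f{\left(W,n \right)} = 5 + W$ ($f{\left(W,n \right)} = 3 - \left(\left(2 - 4 \left(-1\right)^{2}\right) - W\right) = 3 - \left(\left(2 - 4 \cdot 1\right) - W\right) = 3 - \left(\left(2 - 4\right) - W\right) = 3 - \left(-2 - W\right) = 3 + \left(2 + W\right) = 5 + W$)
$f{\left(4,0 \right)} \left(-45\right) - 13 = \left(5 + 4\right) \left(-45\right) - 13 = 9 \left(-45\right) - 13 = -405 - 13 = -418$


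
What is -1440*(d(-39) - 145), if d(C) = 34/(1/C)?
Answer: 2118240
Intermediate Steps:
d(C) = 34*C
-1440*(d(-39) - 145) = -1440*(34*(-39) - 145) = -1440*(-1326 - 145) = -1440*(-1471) = 2118240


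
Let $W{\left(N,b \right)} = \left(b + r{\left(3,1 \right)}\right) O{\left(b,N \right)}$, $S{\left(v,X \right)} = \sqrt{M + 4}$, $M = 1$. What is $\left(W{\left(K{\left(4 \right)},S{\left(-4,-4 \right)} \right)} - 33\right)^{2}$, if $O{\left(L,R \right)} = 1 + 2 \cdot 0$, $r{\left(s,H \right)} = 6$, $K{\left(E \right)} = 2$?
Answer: $\left(27 - \sqrt{5}\right)^{2} \approx 613.25$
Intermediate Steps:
$S{\left(v,X \right)} = \sqrt{5}$ ($S{\left(v,X \right)} = \sqrt{1 + 4} = \sqrt{5}$)
$O{\left(L,R \right)} = 1$ ($O{\left(L,R \right)} = 1 + 0 = 1$)
$W{\left(N,b \right)} = 6 + b$ ($W{\left(N,b \right)} = \left(b + 6\right) 1 = \left(6 + b\right) 1 = 6 + b$)
$\left(W{\left(K{\left(4 \right)},S{\left(-4,-4 \right)} \right)} - 33\right)^{2} = \left(\left(6 + \sqrt{5}\right) - 33\right)^{2} = \left(-27 + \sqrt{5}\right)^{2}$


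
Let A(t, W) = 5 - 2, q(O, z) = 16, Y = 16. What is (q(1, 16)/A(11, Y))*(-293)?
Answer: -4688/3 ≈ -1562.7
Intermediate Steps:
A(t, W) = 3
(q(1, 16)/A(11, Y))*(-293) = (16/3)*(-293) = -4688/3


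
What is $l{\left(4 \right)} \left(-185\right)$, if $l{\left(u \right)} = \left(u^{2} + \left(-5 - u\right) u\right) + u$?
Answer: $2960$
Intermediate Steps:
$l{\left(u \right)} = u + u^{2} + u \left(-5 - u\right)$ ($l{\left(u \right)} = \left(u^{2} + u \left(-5 - u\right)\right) + u = u + u^{2} + u \left(-5 - u\right)$)
$l{\left(4 \right)} \left(-185\right) = \left(-4\right) 4 \left(-185\right) = \left(-16\right) \left(-185\right) = 2960$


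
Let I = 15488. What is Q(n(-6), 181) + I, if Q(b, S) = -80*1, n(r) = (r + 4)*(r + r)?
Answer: 15408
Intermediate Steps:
n(r) = 2*r*(4 + r) (n(r) = (4 + r)*(2*r) = 2*r*(4 + r))
Q(b, S) = -80
Q(n(-6), 181) + I = -80 + 15488 = 15408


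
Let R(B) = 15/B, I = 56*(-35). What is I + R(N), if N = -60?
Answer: -7841/4 ≈ -1960.3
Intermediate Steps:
I = -1960
I + R(N) = -1960 + 15/(-60) = -1960 + 15*(-1/60) = -1960 - ¼ = -7841/4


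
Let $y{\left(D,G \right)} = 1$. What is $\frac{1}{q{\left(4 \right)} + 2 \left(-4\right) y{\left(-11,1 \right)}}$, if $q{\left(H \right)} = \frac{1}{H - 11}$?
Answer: $- \frac{7}{57} \approx -0.12281$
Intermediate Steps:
$q{\left(H \right)} = \frac{1}{-11 + H}$
$\frac{1}{q{\left(4 \right)} + 2 \left(-4\right) y{\left(-11,1 \right)}} = \frac{1}{\frac{1}{-11 + 4} + 2 \left(-4\right) 1} = \frac{1}{\frac{1}{-7} - 8} = \frac{1}{- \frac{1}{7} - 8} = \frac{1}{- \frac{57}{7}} = - \frac{7}{57}$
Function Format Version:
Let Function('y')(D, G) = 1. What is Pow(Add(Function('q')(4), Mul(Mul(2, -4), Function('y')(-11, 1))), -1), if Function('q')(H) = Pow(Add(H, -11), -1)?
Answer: Rational(-7, 57) ≈ -0.12281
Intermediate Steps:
Function('q')(H) = Pow(Add(-11, H), -1)
Pow(Add(Function('q')(4), Mul(Mul(2, -4), Function('y')(-11, 1))), -1) = Pow(Add(Pow(Add(-11, 4), -1), Mul(Mul(2, -4), 1)), -1) = Pow(Add(Pow(-7, -1), Mul(-8, 1)), -1) = Pow(Add(Rational(-1, 7), -8), -1) = Pow(Rational(-57, 7), -1) = Rational(-7, 57)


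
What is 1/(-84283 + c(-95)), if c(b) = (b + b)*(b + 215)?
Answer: -1/107083 ≈ -9.3385e-6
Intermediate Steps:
c(b) = 2*b*(215 + b) (c(b) = (2*b)*(215 + b) = 2*b*(215 + b))
1/(-84283 + c(-95)) = 1/(-84283 + 2*(-95)*(215 - 95)) = 1/(-84283 + 2*(-95)*120) = 1/(-84283 - 22800) = 1/(-107083) = -1/107083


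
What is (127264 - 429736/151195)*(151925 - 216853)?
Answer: -1249295928306432/151195 ≈ -8.2628e+9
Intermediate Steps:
(127264 - 429736/151195)*(151925 - 216853) = (127264 - 429736*1/151195)*(-64928) = (127264 - 429736/151195)*(-64928) = (19241250744/151195)*(-64928) = -1249295928306432/151195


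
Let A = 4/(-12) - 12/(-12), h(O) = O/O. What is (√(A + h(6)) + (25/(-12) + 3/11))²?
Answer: 86161/17424 - 239*√15/198 ≈ 0.27000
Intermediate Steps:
h(O) = 1
A = ⅔ (A = 4*(-1/12) - 12*(-1/12) = -⅓ + 1 = ⅔ ≈ 0.66667)
(√(A + h(6)) + (25/(-12) + 3/11))² = (√(⅔ + 1) + (25/(-12) + 3/11))² = (√(5/3) + (25*(-1/12) + 3*(1/11)))² = (√15/3 + (-25/12 + 3/11))² = (√15/3 - 239/132)² = (-239/132 + √15/3)²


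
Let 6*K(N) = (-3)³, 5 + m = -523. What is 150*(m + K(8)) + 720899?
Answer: 641024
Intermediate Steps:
m = -528 (m = -5 - 523 = -528)
K(N) = -9/2 (K(N) = (⅙)*(-3)³ = (⅙)*(-27) = -9/2)
150*(m + K(8)) + 720899 = 150*(-528 - 9/2) + 720899 = 150*(-1065/2) + 720899 = -79875 + 720899 = 641024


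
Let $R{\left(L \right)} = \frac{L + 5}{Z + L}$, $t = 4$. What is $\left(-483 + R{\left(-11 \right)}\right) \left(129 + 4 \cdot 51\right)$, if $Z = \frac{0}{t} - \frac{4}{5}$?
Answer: $- \frac{9479511}{59} \approx -1.6067 \cdot 10^{5}$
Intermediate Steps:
$Z = - \frac{4}{5}$ ($Z = \frac{0}{4} - \frac{4}{5} = 0 \cdot \frac{1}{4} - \frac{4}{5} = 0 - \frac{4}{5} = - \frac{4}{5} \approx -0.8$)
$R{\left(L \right)} = \frac{5 + L}{- \frac{4}{5} + L}$ ($R{\left(L \right)} = \frac{L + 5}{- \frac{4}{5} + L} = \frac{5 + L}{- \frac{4}{5} + L}$)
$\left(-483 + R{\left(-11 \right)}\right) \left(129 + 4 \cdot 51\right) = \left(-483 + \frac{5 \left(5 - 11\right)}{-4 + 5 \left(-11\right)}\right) \left(129 + 4 \cdot 51\right) = \left(-483 + 5 \frac{1}{-4 - 55} \left(-6\right)\right) \left(129 + 204\right) = \left(-483 + 5 \frac{1}{-59} \left(-6\right)\right) 333 = \left(-483 + 5 \left(- \frac{1}{59}\right) \left(-6\right)\right) 333 = \left(-483 + \frac{30}{59}\right) 333 = \left(- \frac{28467}{59}\right) 333 = - \frac{9479511}{59}$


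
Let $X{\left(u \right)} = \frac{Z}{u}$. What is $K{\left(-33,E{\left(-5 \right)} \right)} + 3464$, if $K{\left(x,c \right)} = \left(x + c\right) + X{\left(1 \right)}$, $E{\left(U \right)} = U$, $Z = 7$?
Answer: $3433$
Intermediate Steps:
$X{\left(u \right)} = \frac{7}{u}$
$K{\left(x,c \right)} = 7 + c + x$ ($K{\left(x,c \right)} = \left(x + c\right) + \frac{7}{1} = \left(c + x\right) + 7 \cdot 1 = \left(c + x\right) + 7 = 7 + c + x$)
$K{\left(-33,E{\left(-5 \right)} \right)} + 3464 = \left(7 - 5 - 33\right) + 3464 = -31 + 3464 = 3433$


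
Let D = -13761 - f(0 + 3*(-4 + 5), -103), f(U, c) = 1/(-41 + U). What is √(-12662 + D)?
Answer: I*√38154774/38 ≈ 162.55*I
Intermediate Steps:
D = -522917/38 (D = -13761 - 1/(-41 + (0 + 3*(-4 + 5))) = -13761 - 1/(-41 + (0 + 3*1)) = -13761 - 1/(-41 + (0 + 3)) = -13761 - 1/(-41 + 3) = -13761 - 1/(-38) = -13761 - 1*(-1/38) = -13761 + 1/38 = -522917/38 ≈ -13761.)
√(-12662 + D) = √(-12662 - 522917/38) = √(-1004073/38) = I*√38154774/38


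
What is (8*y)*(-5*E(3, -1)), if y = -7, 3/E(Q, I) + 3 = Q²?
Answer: 140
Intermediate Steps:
E(Q, I) = 3/(-3 + Q²)
(8*y)*(-5*E(3, -1)) = (8*(-7))*(-15/(-3 + 3²)) = -(-280)*3/(-3 + 9) = -(-280)*3/6 = -(-280)*3*(⅙) = -(-280)/2 = -56*(-5/2) = 140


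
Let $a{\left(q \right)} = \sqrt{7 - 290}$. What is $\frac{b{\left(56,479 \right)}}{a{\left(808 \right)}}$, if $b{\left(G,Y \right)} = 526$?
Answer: $- \frac{526 i \sqrt{283}}{283} \approx - 31.267 i$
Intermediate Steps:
$a{\left(q \right)} = i \sqrt{283}$ ($a{\left(q \right)} = \sqrt{-283} = i \sqrt{283}$)
$\frac{b{\left(56,479 \right)}}{a{\left(808 \right)}} = \frac{526}{i \sqrt{283}} = 526 \left(- \frac{i \sqrt{283}}{283}\right) = - \frac{526 i \sqrt{283}}{283}$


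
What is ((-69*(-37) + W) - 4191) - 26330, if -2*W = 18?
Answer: -27977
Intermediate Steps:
W = -9 (W = -½*18 = -9)
((-69*(-37) + W) - 4191) - 26330 = ((-69*(-37) - 9) - 4191) - 26330 = ((2553 - 9) - 4191) - 26330 = (2544 - 4191) - 26330 = -1647 - 26330 = -27977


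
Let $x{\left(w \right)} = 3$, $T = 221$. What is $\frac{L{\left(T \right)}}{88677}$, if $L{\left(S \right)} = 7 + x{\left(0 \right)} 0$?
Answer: $\frac{7}{88677} \approx 7.8938 \cdot 10^{-5}$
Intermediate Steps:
$L{\left(S \right)} = 7$ ($L{\left(S \right)} = 7 + 3 \cdot 0 = 7 + 0 = 7$)
$\frac{L{\left(T \right)}}{88677} = \frac{7}{88677}$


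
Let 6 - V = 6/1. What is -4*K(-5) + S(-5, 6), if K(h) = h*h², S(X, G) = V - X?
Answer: 505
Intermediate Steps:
V = 0 (V = 6 - 6/1 = 6 - 6 = 0)
S(X, G) = -X (S(X, G) = 0 - X = -X)
K(h) = h³
-4*K(-5) + S(-5, 6) = -4*(-5)³ - 1*(-5) = -4*(-125) + 5 = 500 + 5 = 505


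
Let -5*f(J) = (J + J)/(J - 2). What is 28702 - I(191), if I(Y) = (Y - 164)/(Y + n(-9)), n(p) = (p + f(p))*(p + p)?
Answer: 566547293/19739 ≈ 28702.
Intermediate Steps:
f(J) = -2*J/(5*(-2 + J)) (f(J) = -(J + J)/(5*(J - 2)) = -2*J/(5*(-2 + J)))
n(p) = 2*p*(p - 2*p/(-10 + 5*p)) (n(p) = (p - 2*p/(-10 + 5*p))*(p + p) = (p - 2*p/(-10 + 5*p))*(2*p) = 2*p*(p - 2*p/(-10 + 5*p)))
I(Y) = (-164 + Y)/(9234/55 + Y) (I(Y) = (Y - 164)/(Y + (-9)²*(-24/5 + 2*(-9))/(-2 - 9)) = (-164 + Y)/(Y + 81*(-24/5 - 18)/(-11)) = (-164 + Y)/(Y + 81*(-1/11)*(-114/5)) = (-164 + Y)/(Y + 9234/55) = (-164 + Y)/(9234/55 + Y))
28702 - I(191) = 28702 - 55*(-164 + 191)/(9234 + 55*191) = 28702 - 55*27/(9234 + 10505) = 28702 - 55*27/19739 = 28702 - 1*1485/19739 = 28702 - 1485/19739 = 566547293/19739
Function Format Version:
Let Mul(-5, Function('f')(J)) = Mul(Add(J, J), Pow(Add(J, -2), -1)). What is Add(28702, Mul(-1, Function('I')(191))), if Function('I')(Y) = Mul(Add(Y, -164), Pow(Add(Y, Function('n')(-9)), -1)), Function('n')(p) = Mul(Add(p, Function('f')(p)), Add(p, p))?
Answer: Rational(566547293, 19739) ≈ 28702.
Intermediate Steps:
Function('f')(J) = Mul(Rational(-2, 5), J, Pow(Add(-2, J), -1)) (Function('f')(J) = Mul(Rational(-1, 5), Mul(Add(J, J), Pow(Add(J, -2), -1))) = Mul(Rational(-1, 5), Mul(Mul(2, J), Pow(Add(-2, J), -1))) = Mul(Rational(-1, 5), Mul(2, J, Pow(Add(-2, J), -1))) = Mul(Rational(-2, 5), J, Pow(Add(-2, J), -1)))
Function('n')(p) = Mul(2, p, Add(p, Mul(-2, p, Pow(Add(-10, Mul(5, p)), -1)))) (Function('n')(p) = Mul(Add(p, Mul(-2, p, Pow(Add(-10, Mul(5, p)), -1))), Add(p, p)) = Mul(Add(p, Mul(-2, p, Pow(Add(-10, Mul(5, p)), -1))), Mul(2, p)) = Mul(2, p, Add(p, Mul(-2, p, Pow(Add(-10, Mul(5, p)), -1)))))
Function('I')(Y) = Mul(Pow(Add(Rational(9234, 55), Y), -1), Add(-164, Y)) (Function('I')(Y) = Mul(Add(Y, -164), Pow(Add(Y, Mul(Pow(-9, 2), Pow(Add(-2, -9), -1), Add(Rational(-24, 5), Mul(2, -9)))), -1)) = Mul(Add(-164, Y), Pow(Add(Y, Mul(81, Pow(-11, -1), Add(Rational(-24, 5), -18))), -1)) = Mul(Add(-164, Y), Pow(Add(Y, Mul(81, Rational(-1, 11), Rational(-114, 5))), -1)) = Mul(Add(-164, Y), Pow(Add(Y, Rational(9234, 55)), -1)) = Mul(Add(-164, Y), Pow(Add(Rational(9234, 55), Y), -1)) = Mul(Pow(Add(Rational(9234, 55), Y), -1), Add(-164, Y)))
Add(28702, Mul(-1, Function('I')(191))) = Add(28702, Mul(-1, Mul(55, Pow(Add(9234, Mul(55, 191)), -1), Add(-164, 191)))) = Add(28702, Mul(-1, Mul(55, Pow(Add(9234, 10505), -1), 27))) = Add(28702, Mul(-1, Mul(55, Pow(19739, -1), 27))) = Add(28702, Mul(-1, Mul(55, Rational(1, 19739), 27))) = Add(28702, Mul(-1, Rational(1485, 19739))) = Add(28702, Rational(-1485, 19739)) = Rational(566547293, 19739)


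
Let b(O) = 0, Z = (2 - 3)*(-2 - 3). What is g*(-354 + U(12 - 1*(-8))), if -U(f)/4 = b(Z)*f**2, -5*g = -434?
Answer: -153636/5 ≈ -30727.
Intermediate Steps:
g = 434/5 (g = -1/5*(-434) = 434/5 ≈ 86.800)
Z = 5 (Z = -1*(-5) = 5)
U(f) = 0 (U(f) = -0*f**2 = -4*0 = 0)
g*(-354 + U(12 - 1*(-8))) = 434*(-354 + 0)/5 = (434/5)*(-354) = -153636/5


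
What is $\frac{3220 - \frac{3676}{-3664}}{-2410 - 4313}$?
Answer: $- \frac{2950439}{6158268} \approx -0.4791$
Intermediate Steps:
$\frac{3220 - \frac{3676}{-3664}}{-2410 - 4313} = \frac{3220 - - \frac{919}{916}}{-6723} = \left(3220 + \frac{919}{916}\right) \left(- \frac{1}{6723}\right) = \frac{2950439}{916} \left(- \frac{1}{6723}\right) = - \frac{2950439}{6158268}$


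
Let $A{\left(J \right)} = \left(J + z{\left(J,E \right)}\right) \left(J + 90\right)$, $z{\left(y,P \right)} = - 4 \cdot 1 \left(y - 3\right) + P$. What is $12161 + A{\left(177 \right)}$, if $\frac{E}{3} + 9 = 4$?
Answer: $-130417$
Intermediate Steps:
$E = -15$ ($E = -27 + 3 \cdot 4 = -27 + 12 = -15$)
$z{\left(y,P \right)} = 12 + P - 4 y$ ($z{\left(y,P \right)} = - 4 \cdot 1 \left(-3 + y\right) + P = - 4 \left(-3 + y\right) + P = \left(12 - 4 y\right) + P = 12 + P - 4 y$)
$A{\left(J \right)} = \left(-3 - 3 J\right) \left(90 + J\right)$ ($A{\left(J \right)} = \left(J - \left(3 + 4 J\right)\right) \left(J + 90\right) = \left(J - \left(3 + 4 J\right)\right) \left(90 + J\right) = \left(-3 - 3 J\right) \left(90 + J\right)$)
$12161 + A{\left(177 \right)} = 12161 - \left(48591 + 93987\right) = 12161 - 142578 = -130417$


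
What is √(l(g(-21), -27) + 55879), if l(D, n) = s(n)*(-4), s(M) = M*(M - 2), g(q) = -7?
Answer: √52747 ≈ 229.67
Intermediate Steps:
s(M) = M*(-2 + M)
l(D, n) = -4*n*(-2 + n) (l(D, n) = (n*(-2 + n))*(-4) = -4*n*(-2 + n))
√(l(g(-21), -27) + 55879) = √(4*(-27)*(2 - 1*(-27)) + 55879) = √(4*(-27)*(2 + 27) + 55879) = √(4*(-27)*29 + 55879) = √(-3132 + 55879) = √52747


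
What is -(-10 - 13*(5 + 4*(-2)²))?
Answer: 283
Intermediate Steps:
-(-10 - 13*(5 + 4*(-2)²)) = -(-10 - 13*(5 + 4*4)) = -(-10 - 13*(5 + 16)) = -(-10 - 13*21) = -(-10 - 273) = -1*(-283) = 283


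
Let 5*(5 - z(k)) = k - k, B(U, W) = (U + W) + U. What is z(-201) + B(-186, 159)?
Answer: -208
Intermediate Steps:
B(U, W) = W + 2*U
z(k) = 5 (z(k) = 5 - (k - k)/5 = 5 - ⅕*0 = 5 + 0 = 5)
z(-201) + B(-186, 159) = 5 + (159 + 2*(-186)) = 5 + (159 - 372) = 5 - 213 = -208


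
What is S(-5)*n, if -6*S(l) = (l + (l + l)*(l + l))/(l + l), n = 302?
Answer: 2869/6 ≈ 478.17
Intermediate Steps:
S(l) = -(l + 4*l²)/(12*l) (S(l) = -(l + (l + l)*(l + l))/(6*(l + l)) = -(l + (2*l)*(2*l))/(6*(2*l)) = -(l + 4*l²)*1/(2*l)/6 = -(l + 4*l²)/(12*l))
S(-5)*n = (-1/12 - ⅓*(-5))*302 = (-1/12 + 5/3)*302 = (19/12)*302 = 2869/6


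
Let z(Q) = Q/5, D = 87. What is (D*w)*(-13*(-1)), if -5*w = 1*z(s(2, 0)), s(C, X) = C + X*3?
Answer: -2262/25 ≈ -90.480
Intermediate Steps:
s(C, X) = C + 3*X
z(Q) = Q/5 (z(Q) = Q*(⅕) = Q/5)
w = -2/25 (w = -(2 + 3*0)/5/5 = -(2 + 0)/5/5 = -(⅕)*2/5 = -2/(5*5) = -⅕*⅖ = -2/25 ≈ -0.080000)
(D*w)*(-13*(-1)) = (87*(-2/25))*(-13*(-1)) = -174/25*13 = -2262/25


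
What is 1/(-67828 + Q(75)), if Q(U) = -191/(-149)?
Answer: -149/10106181 ≈ -1.4743e-5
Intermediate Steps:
Q(U) = 191/149 (Q(U) = -191*(-1/149) = 191/149)
1/(-67828 + Q(75)) = 1/(-67828 + 191/149) = 1/(-10106181/149) = -149/10106181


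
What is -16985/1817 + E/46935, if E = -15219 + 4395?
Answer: -3446659/359835 ≈ -9.5784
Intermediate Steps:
E = -10824
-16985/1817 + E/46935 = -16985/1817 - 10824/46935 = -16985*1/1817 - 10824*1/46935 = -215/23 - 3608/15645 = -3446659/359835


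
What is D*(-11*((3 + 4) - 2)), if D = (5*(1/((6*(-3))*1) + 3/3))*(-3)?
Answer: 4675/6 ≈ 779.17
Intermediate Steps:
D = -85/6 (D = (5*(1/(-18*1) + 3*(1/3)))*(-3) = (5*(1/(-18) + 1))*(-3) = (5*(1*(-1/18) + 1))*(-3) = (5*(-1/18 + 1))*(-3) = (5*(17/18))*(-3) = (85/18)*(-3) = -85/6 ≈ -14.167)
D*(-11*((3 + 4) - 2)) = -(-935)*((3 + 4) - 2)/6 = -(-935)*(7 - 2)/6 = -(-935)*5/6 = -85/6*(-55) = 4675/6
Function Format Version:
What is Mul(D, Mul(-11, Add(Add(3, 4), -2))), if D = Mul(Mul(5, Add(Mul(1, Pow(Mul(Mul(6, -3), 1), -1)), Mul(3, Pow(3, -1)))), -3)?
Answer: Rational(4675, 6) ≈ 779.17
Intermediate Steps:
D = Rational(-85, 6) (D = Mul(Mul(5, Add(Mul(1, Pow(Mul(-18, 1), -1)), Mul(3, Rational(1, 3)))), -3) = Mul(Mul(5, Add(Mul(1, Pow(-18, -1)), 1)), -3) = Mul(Mul(5, Add(Mul(1, Rational(-1, 18)), 1)), -3) = Mul(Mul(5, Add(Rational(-1, 18), 1)), -3) = Mul(Mul(5, Rational(17, 18)), -3) = Mul(Rational(85, 18), -3) = Rational(-85, 6) ≈ -14.167)
Mul(D, Mul(-11, Add(Add(3, 4), -2))) = Mul(Rational(-85, 6), Mul(-11, Add(Add(3, 4), -2))) = Mul(Rational(-85, 6), Mul(-11, Add(7, -2))) = Mul(Rational(-85, 6), Mul(-11, 5)) = Mul(Rational(-85, 6), -55) = Rational(4675, 6)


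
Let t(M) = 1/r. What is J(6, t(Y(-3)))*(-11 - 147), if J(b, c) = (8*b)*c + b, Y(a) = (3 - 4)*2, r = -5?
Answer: 2844/5 ≈ 568.80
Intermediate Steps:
Y(a) = -2 (Y(a) = -1*2 = -2)
t(M) = -⅕ (t(M) = 1/(-5) = -⅕)
J(b, c) = b + 8*b*c (J(b, c) = 8*b*c + b = b + 8*b*c)
J(6, t(Y(-3)))*(-11 - 147) = (6*(1 + 8*(-⅕)))*(-11 - 147) = (6*(1 - 8/5))*(-158) = (6*(-⅗))*(-158) = -18/5*(-158) = 2844/5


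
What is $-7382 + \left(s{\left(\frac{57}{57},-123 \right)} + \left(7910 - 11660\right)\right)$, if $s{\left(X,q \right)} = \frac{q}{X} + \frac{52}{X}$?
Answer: $-11203$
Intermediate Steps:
$s{\left(X,q \right)} = \frac{52}{X} + \frac{q}{X}$
$-7382 + \left(s{\left(\frac{57}{57},-123 \right)} + \left(7910 - 11660\right)\right) = -7382 + \left(\frac{52 - 123}{57 \cdot \frac{1}{57}} + \left(7910 - 11660\right)\right) = -7382 + \left(\frac{1}{57 \cdot \frac{1}{57}} \left(-71\right) + \left(7910 - 11660\right)\right) = -7382 - \left(3750 - 1^{-1} \left(-71\right)\right) = -7382 + \left(1 \left(-71\right) - 3750\right) = -7382 - 3821 = -11203$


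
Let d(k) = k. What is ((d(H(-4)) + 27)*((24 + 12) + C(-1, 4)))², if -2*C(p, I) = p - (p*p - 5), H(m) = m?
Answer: 2518569/4 ≈ 6.2964e+5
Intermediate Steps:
C(p, I) = -5/2 + p²/2 - p/2 (C(p, I) = -(p - (p*p - 5))/2 = -(p - (p² - 5))/2 = -(p - (-5 + p²))/2 = -(p + (5 - p²))/2 = -(5 + p - p²)/2 = -5/2 + p²/2 - p/2)
((d(H(-4)) + 27)*((24 + 12) + C(-1, 4)))² = ((-4 + 27)*((24 + 12) + (-5/2 + (½)*(-1)² - ½*(-1))))² = (23*(36 + (-5/2 + (½)*1 + ½)))² = (23*(36 + (-5/2 + ½ + ½)))² = (23*(36 - 3/2))² = (23*(69/2))² = (1587/2)² = 2518569/4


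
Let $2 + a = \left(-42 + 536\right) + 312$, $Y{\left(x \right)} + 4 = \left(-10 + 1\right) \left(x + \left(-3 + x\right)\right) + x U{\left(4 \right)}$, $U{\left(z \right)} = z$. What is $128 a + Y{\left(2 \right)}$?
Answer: $102907$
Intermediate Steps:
$Y{\left(x \right)} = 23 - 14 x$ ($Y{\left(x \right)} = -4 + \left(\left(-10 + 1\right) \left(x + \left(-3 + x\right)\right) + x 4\right) = -4 + \left(- 9 \left(-3 + 2 x\right) + 4 x\right) = -4 - \left(-27 + 14 x\right) = 23 - 14 x$)
$a = 804$ ($a = -2 + \left(\left(-42 + 536\right) + 312\right) = -2 + \left(494 + 312\right) = -2 + 806 = 804$)
$128 a + Y{\left(2 \right)} = 128 \cdot 804 + \left(23 - 28\right) = 102912 + \left(23 - 28\right) = 102912 - 5 = 102907$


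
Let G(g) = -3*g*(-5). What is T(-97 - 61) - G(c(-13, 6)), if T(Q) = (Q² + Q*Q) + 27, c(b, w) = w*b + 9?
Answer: 50990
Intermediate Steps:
c(b, w) = 9 + b*w (c(b, w) = b*w + 9 = 9 + b*w)
G(g) = 15*g
T(Q) = 27 + 2*Q² (T(Q) = (Q² + Q²) + 27 = 2*Q² + 27 = 27 + 2*Q²)
T(-97 - 61) - G(c(-13, 6)) = (27 + 2*(-97 - 61)²) - 15*(9 - 13*6) = (27 + 2*(-158)²) - 15*(9 - 78) = (27 + 2*24964) - 15*(-69) = (27 + 49928) - 1*(-1035) = 49955 + 1035 = 50990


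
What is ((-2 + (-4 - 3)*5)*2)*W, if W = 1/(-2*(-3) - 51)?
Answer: 74/45 ≈ 1.6444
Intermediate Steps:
W = -1/45 (W = 1/(6 - 51) = 1/(-45) = -1/45 ≈ -0.022222)
((-2 + (-4 - 3)*5)*2)*W = ((-2 + (-4 - 3)*5)*2)*(-1/45) = ((-2 - 7*5)*2)*(-1/45) = ((-2 - 35)*2)*(-1/45) = -37*2*(-1/45) = -74*(-1/45) = 74/45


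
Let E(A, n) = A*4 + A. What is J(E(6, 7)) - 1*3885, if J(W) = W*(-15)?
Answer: -4335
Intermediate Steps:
E(A, n) = 5*A (E(A, n) = 4*A + A = 5*A)
J(W) = -15*W
J(E(6, 7)) - 1*3885 = -75*6 - 1*3885 = -15*30 - 3885 = -450 - 3885 = -4335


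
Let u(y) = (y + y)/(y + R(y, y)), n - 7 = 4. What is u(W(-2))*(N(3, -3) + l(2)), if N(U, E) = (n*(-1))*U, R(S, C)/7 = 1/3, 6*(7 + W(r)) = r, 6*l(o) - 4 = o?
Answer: -1408/15 ≈ -93.867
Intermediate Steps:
n = 11 (n = 7 + 4 = 11)
l(o) = ⅔ + o/6
W(r) = -7 + r/6
R(S, C) = 7/3
N(U, E) = -11*U (N(U, E) = (11*(-1))*U = -11*U)
u(y) = 2*y/(7/3 + y) (u(y) = (y + y)/(y + 7/3) = (2*y)/(7/3 + y) = 2*y/(7/3 + y))
u(W(-2))*(N(3, -3) + l(2)) = (6*(-7 + (⅙)*(-2))/(7 + 3*(-7 + (⅙)*(-2))))*(-11*3 + (⅔ + (⅙)*2)) = (6*(-7 - ⅓)/(7 + 3*(-7 - ⅓)))*(-33 + (⅔ + ⅓)) = (6*(-22/3)/(7 + 3*(-22/3)))*(-33 + 1) = (6*(-22/3)/(7 - 22))*(-32) = (6*(-22/3)/(-15))*(-32) = (6*(-22/3)*(-1/15))*(-32) = (44/15)*(-32) = -1408/15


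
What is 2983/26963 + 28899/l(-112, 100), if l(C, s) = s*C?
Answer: -745794137/301985600 ≈ -2.4696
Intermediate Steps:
l(C, s) = C*s
2983/26963 + 28899/l(-112, 100) = 2983/26963 + 28899/((-112*100)) = 2983*(1/26963) + 28899/(-11200) = 2983/26963 + 28899*(-1/11200) = 2983/26963 - 28899/11200 = -745794137/301985600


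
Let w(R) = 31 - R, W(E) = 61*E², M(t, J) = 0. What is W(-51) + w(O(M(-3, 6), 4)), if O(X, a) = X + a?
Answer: 158688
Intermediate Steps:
W(-51) + w(O(M(-3, 6), 4)) = 61*(-51)² + (31 - (0 + 4)) = 61*2601 + (31 - 1*4) = 158661 + (31 - 4) = 158661 + 27 = 158688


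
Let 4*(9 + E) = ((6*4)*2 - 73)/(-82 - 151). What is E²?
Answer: 69939769/868624 ≈ 80.518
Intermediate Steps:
E = -8363/932 (E = -9 + (((6*4)*2 - 73)/(-82 - 151))/4 = -9 + ((24*2 - 73)/(-233))/4 = -9 + ((48 - 73)*(-1/233))/4 = -9 + (-25*(-1/233))/4 = -9 + (¼)*(25/233) = -9 + 25/932 = -8363/932 ≈ -8.9732)
E² = (-8363/932)² = 69939769/868624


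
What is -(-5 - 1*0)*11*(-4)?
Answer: -220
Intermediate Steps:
-(-5 - 1*0)*11*(-4) = -(-5 + 0)*11*(-4) = -(-5*11)*(-4) = -(-55)*(-4) = -1*220 = -220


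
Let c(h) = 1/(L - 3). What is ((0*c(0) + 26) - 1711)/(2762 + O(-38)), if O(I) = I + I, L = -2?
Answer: -1685/2686 ≈ -0.62733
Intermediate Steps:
O(I) = 2*I
c(h) = -1/5 (c(h) = 1/(-2 - 3) = 1/(-5) = -1/5)
((0*c(0) + 26) - 1711)/(2762 + O(-38)) = ((0*(-1/5) + 26) - 1711)/(2762 + 2*(-38)) = ((0 + 26) - 1711)/(2762 - 76) = (26 - 1711)/2686 = -1685*1/2686 = -1685/2686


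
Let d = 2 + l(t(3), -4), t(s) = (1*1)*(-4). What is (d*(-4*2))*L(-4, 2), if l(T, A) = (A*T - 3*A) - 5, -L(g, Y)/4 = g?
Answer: -3200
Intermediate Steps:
t(s) = -4 (t(s) = 1*(-4) = -4)
L(g, Y) = -4*g
l(T, A) = -5 - 3*A + A*T (l(T, A) = (-3*A + A*T) - 5 = -5 - 3*A + A*T)
d = 25 (d = 2 + (-5 - 3*(-4) - 4*(-4)) = 2 + (-5 + 12 + 16) = 2 + 23 = 25)
(d*(-4*2))*L(-4, 2) = (25*(-4*2))*(-4*(-4)) = (25*(-8))*16 = -200*16 = -3200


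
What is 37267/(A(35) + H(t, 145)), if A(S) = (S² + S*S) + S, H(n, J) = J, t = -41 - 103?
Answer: 37267/2630 ≈ 14.170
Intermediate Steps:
t = -144
A(S) = S + 2*S² (A(S) = (S² + S²) + S = 2*S² + S = S + 2*S²)
37267/(A(35) + H(t, 145)) = 37267/(35*(1 + 2*35) + 145) = 37267/(35*(1 + 70) + 145) = 37267/(35*71 + 145) = 37267/(2485 + 145) = 37267/2630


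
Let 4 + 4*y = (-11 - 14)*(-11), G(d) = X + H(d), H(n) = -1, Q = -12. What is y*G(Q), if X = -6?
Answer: -1897/4 ≈ -474.25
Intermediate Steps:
G(d) = -7 (G(d) = -6 - 1 = -7)
y = 271/4 (y = -1 + ((-11 - 14)*(-11))/4 = -1 + (-25*(-11))/4 = -1 + (1/4)*275 = -1 + 275/4 = 271/4 ≈ 67.750)
y*G(Q) = (271/4)*(-7) = -1897/4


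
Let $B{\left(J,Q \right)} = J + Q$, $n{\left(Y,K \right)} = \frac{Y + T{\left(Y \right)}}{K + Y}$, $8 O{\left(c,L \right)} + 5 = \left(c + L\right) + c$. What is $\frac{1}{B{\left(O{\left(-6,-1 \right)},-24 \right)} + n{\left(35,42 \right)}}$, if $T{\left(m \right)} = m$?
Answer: $- \frac{44}{1115} \approx -0.039462$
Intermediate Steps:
$O{\left(c,L \right)} = - \frac{5}{8} + \frac{c}{4} + \frac{L}{8}$ ($O{\left(c,L \right)} = - \frac{5}{8} + \frac{\left(c + L\right) + c}{8} = - \frac{5}{8} + \frac{\left(L + c\right) + c}{8} = - \frac{5}{8} + \frac{L + 2 c}{8} = - \frac{5}{8} + \left(\frac{c}{4} + \frac{L}{8}\right) = - \frac{5}{8} + \frac{c}{4} + \frac{L}{8}$)
$n{\left(Y,K \right)} = \frac{2 Y}{K + Y}$ ($n{\left(Y,K \right)} = \frac{Y + Y}{K + Y} = \frac{2 Y}{K + Y}$)
$\frac{1}{B{\left(O{\left(-6,-1 \right)},-24 \right)} + n{\left(35,42 \right)}} = \frac{1}{\left(\left(- \frac{5}{8} + \frac{1}{4} \left(-6\right) + \frac{1}{8} \left(-1\right)\right) - 24\right) + 2 \cdot 35 \frac{1}{42 + 35}} = \frac{1}{\left(\left(- \frac{5}{8} - \frac{3}{2} - \frac{1}{8}\right) - 24\right) + 2 \cdot 35 \cdot \frac{1}{77}} = \frac{1}{\left(- \frac{9}{4} - 24\right) + 2 \cdot 35 \cdot \frac{1}{77}} = \frac{1}{- \frac{105}{4} + \frac{10}{11}} = \frac{1}{- \frac{1115}{44}} = - \frac{44}{1115}$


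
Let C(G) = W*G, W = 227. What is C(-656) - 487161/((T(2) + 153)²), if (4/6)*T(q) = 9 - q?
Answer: -1769439988/11881 ≈ -1.4893e+5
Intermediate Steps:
T(q) = 27/2 - 3*q/2 (T(q) = 3*(9 - q)/2 = 27/2 - 3*q/2)
C(G) = 227*G
C(-656) - 487161/((T(2) + 153)²) = 227*(-656) - 487161/(((27/2 - 3/2*2) + 153)²) = -148912 - 487161/(((27/2 - 3) + 153)²) = -148912 - 487161/((21/2 + 153)²) = -148912 - 487161/((327/2)²) = -148912 - 487161/106929/4 = -148912 - 487161*4/106929 = -148912 - 1*216516/11881 = -148912 - 216516/11881 = -1769439988/11881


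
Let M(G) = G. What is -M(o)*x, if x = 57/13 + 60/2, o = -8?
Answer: 3576/13 ≈ 275.08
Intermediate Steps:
x = 447/13 (x = 57*(1/13) + 60*(1/2) = 57/13 + 30 = 447/13 ≈ 34.385)
-M(o)*x = -(-8)*447/13 = -1*(-3576/13) = 3576/13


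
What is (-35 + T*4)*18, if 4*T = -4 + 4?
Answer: -630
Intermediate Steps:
T = 0 (T = (-4 + 4)/4 = (¼)*0 = 0)
(-35 + T*4)*18 = (-35 + 0*4)*18 = (-35 + 0)*18 = -35*18 = -630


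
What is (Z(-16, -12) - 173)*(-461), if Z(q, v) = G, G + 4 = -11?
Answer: 86668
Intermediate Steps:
G = -15 (G = -4 - 11 = -15)
Z(q, v) = -15
(Z(-16, -12) - 173)*(-461) = (-15 - 173)*(-461) = -188*(-461) = 86668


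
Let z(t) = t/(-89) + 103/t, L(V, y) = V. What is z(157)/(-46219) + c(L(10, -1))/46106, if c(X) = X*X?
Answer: 32647810896/14888044359611 ≈ 0.0021929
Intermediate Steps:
c(X) = X²
z(t) = 103/t - t/89 (z(t) = t*(-1/89) + 103/t = -t/89 + 103/t = 103/t - t/89)
z(157)/(-46219) + c(L(10, -1))/46106 = (103/157 - 1/89*157)/(-46219) + 10²/46106 = (103*(1/157) - 157/89)*(-1/46219) + 100*(1/46106) = (103/157 - 157/89)*(-1/46219) + 50/23053 = -15482/13973*(-1/46219) + 50/23053 = 15482/645818087 + 50/23053 = 32647810896/14888044359611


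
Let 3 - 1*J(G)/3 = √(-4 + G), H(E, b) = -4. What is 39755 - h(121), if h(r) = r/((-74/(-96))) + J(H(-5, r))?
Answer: 1464794/37 + 6*I*√2 ≈ 39589.0 + 8.4853*I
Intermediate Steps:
J(G) = 9 - 3*√(-4 + G)
h(r) = 9 + 48*r/37 - 6*I*√2 (h(r) = r/((-74/(-96))) + (9 - 3*√(-4 - 4)) = r/((-74*(-1/96))) + (9 - 6*I*√2) = r/(37/48) + (9 - 6*I*√2) = r*(48/37) + (9 - 6*I*√2) = 48*r/37 + (9 - 6*I*√2) = 9 + 48*r/37 - 6*I*√2)
39755 - h(121) = 39755 - (9 + (48/37)*121 - 6*I*√2) = 39755 - (9 + 5808/37 - 6*I*√2) = 39755 - (6141/37 - 6*I*√2) = 39755 + (-6141/37 + 6*I*√2) = 1464794/37 + 6*I*√2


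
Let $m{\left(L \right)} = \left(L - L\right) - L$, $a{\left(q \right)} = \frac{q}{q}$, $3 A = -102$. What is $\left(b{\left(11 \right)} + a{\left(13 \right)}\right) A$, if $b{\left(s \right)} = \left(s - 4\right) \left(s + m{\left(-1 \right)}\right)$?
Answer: $-2890$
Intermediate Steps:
$A = -34$ ($A = \frac{1}{3} \left(-102\right) = -34$)
$a{\left(q \right)} = 1$
$m{\left(L \right)} = - L$ ($m{\left(L \right)} = 0 - L = - L$)
$b{\left(s \right)} = \left(1 + s\right) \left(-4 + s\right)$ ($b{\left(s \right)} = \left(s - 4\right) \left(s - -1\right) = \left(-4 + s\right) \left(s + 1\right) = \left(-4 + s\right) \left(1 + s\right) = \left(1 + s\right) \left(-4 + s\right)$)
$\left(b{\left(11 \right)} + a{\left(13 \right)}\right) A = \left(\left(-4 + 11^{2} - 33\right) + 1\right) \left(-34\right) = \left(\left(-4 + 121 - 33\right) + 1\right) \left(-34\right) = \left(84 + 1\right) \left(-34\right) = 85 \left(-34\right) = -2890$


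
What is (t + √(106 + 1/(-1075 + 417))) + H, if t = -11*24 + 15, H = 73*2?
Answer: -103 + √45893526/658 ≈ -92.704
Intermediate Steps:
H = 146
t = -249 (t = -264 + 15 = -249)
(t + √(106 + 1/(-1075 + 417))) + H = (-249 + √(106 + 1/(-1075 + 417))) + 146 = (-249 + √(106 + 1/(-658))) + 146 = (-249 + √(106 - 1/658)) + 146 = (-249 + √(69747/658)) + 146 = (-249 + √45893526/658) + 146 = -103 + √45893526/658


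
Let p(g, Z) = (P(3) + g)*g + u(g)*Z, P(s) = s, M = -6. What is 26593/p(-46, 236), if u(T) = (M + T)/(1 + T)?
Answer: 1196685/101282 ≈ 11.815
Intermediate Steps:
u(T) = (-6 + T)/(1 + T)
p(g, Z) = g*(3 + g) + Z*(-6 + g)/(1 + g) (p(g, Z) = (3 + g)*g + ((-6 + g)/(1 + g))*Z = g*(3 + g) + Z*(-6 + g)/(1 + g))
26593/p(-46, 236) = 26593/(((236*(-6 - 46) - 46*(1 - 46)*(3 - 46))/(1 - 46))) = 26593/(((236*(-52) - 46*(-45)*(-43))/(-45))) = 26593/((-(-12272 - 89010)/45)) = 26593/((-1/45*(-101282))) = 26593/(101282/45) = 26593*(45/101282) = 1196685/101282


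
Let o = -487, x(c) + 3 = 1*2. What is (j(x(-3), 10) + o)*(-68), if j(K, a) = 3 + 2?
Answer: 32776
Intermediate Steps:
x(c) = -1 (x(c) = -3 + 1*2 = -3 + 2 = -1)
j(K, a) = 5
(j(x(-3), 10) + o)*(-68) = (5 - 487)*(-68) = -482*(-68) = 32776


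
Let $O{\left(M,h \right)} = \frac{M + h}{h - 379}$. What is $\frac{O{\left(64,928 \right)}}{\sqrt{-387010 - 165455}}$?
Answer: $- \frac{992 i \sqrt{61385}}{101101095} \approx - 0.002431 i$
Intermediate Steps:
$O{\left(M,h \right)} = \frac{M + h}{-379 + h}$
$\frac{O{\left(64,928 \right)}}{\sqrt{-387010 - 165455}} = \frac{\frac{1}{-379 + 928} \left(64 + 928\right)}{\sqrt{-387010 - 165455}} = \frac{\frac{1}{549} \cdot 992}{\sqrt{-552465}} = \frac{\frac{1}{549} \cdot 992}{3 i \sqrt{61385}} = \frac{992 \left(- \frac{i \sqrt{61385}}{184155}\right)}{549} = - \frac{992 i \sqrt{61385}}{101101095}$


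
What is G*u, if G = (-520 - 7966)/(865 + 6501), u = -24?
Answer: 101832/3683 ≈ 27.649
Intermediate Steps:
G = -4243/3683 (G = -8486/7366 = -8486*1/7366 = -4243/3683 ≈ -1.1521)
G*u = -4243/3683*(-24) = 101832/3683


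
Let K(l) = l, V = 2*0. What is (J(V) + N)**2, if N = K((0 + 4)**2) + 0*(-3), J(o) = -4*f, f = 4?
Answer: 0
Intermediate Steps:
V = 0
J(o) = -16 (J(o) = -4*4 = -16)
N = 16 (N = (0 + 4)**2 + 0*(-3) = 4**2 + 0 = 16 + 0 = 16)
(J(V) + N)**2 = (-16 + 16)**2 = 0**2 = 0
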